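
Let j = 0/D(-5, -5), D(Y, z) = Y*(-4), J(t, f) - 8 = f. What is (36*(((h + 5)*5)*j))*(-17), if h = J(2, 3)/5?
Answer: 0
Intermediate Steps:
J(t, f) = 8 + f
h = 11/5 (h = (8 + 3)/5 = 11*(⅕) = 11/5 ≈ 2.2000)
D(Y, z) = -4*Y
j = 0 (j = 0/((-4*(-5))) = 0/20 = 0*(1/20) = 0)
(36*(((h + 5)*5)*j))*(-17) = (36*(((11/5 + 5)*5)*0))*(-17) = (36*(((36/5)*5)*0))*(-17) = (36*(36*0))*(-17) = (36*0)*(-17) = 0*(-17) = 0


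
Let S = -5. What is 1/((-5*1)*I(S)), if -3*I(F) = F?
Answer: -3/25 ≈ -0.12000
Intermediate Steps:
I(F) = -F/3
1/((-5*1)*I(S)) = 1/((-5*1)*(-1/3*(-5))) = 1/(-5*5/3) = 1/(-25/3) = -3/25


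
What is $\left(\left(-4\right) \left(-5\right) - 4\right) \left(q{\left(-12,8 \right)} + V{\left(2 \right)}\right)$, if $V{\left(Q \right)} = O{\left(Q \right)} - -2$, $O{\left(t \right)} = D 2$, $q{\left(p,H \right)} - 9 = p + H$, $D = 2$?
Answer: $176$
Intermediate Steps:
$q{\left(p,H \right)} = 9 + H + p$ ($q{\left(p,H \right)} = 9 + \left(p + H\right) = 9 + \left(H + p\right) = 9 + H + p$)
$O{\left(t \right)} = 4$ ($O{\left(t \right)} = 2 \cdot 2 = 4$)
$V{\left(Q \right)} = 6$ ($V{\left(Q \right)} = 4 - -2 = 4 + 2 = 6$)
$\left(\left(-4\right) \left(-5\right) - 4\right) \left(q{\left(-12,8 \right)} + V{\left(2 \right)}\right) = \left(\left(-4\right) \left(-5\right) - 4\right) \left(\left(9 + 8 - 12\right) + 6\right) = \left(20 - 4\right) \left(5 + 6\right) = 16 \cdot 11 = 176$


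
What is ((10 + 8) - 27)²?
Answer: 81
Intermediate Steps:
((10 + 8) - 27)² = (18 - 27)² = (-9)² = 81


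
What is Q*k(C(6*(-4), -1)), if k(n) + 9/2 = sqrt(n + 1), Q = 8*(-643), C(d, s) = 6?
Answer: 23148 - 5144*sqrt(7) ≈ 9538.3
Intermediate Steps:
Q = -5144
k(n) = -9/2 + sqrt(1 + n) (k(n) = -9/2 + sqrt(n + 1) = -9/2 + sqrt(1 + n))
Q*k(C(6*(-4), -1)) = -5144*(-9/2 + sqrt(1 + 6)) = -5144*(-9/2 + sqrt(7)) = 23148 - 5144*sqrt(7)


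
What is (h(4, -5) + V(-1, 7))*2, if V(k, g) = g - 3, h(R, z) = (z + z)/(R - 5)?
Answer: 28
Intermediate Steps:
h(R, z) = 2*z/(-5 + R) (h(R, z) = (2*z)/(-5 + R) = 2*z/(-5 + R))
V(k, g) = -3 + g
(h(4, -5) + V(-1, 7))*2 = (2*(-5)/(-5 + 4) + (-3 + 7))*2 = (2*(-5)/(-1) + 4)*2 = (2*(-5)*(-1) + 4)*2 = (10 + 4)*2 = 14*2 = 28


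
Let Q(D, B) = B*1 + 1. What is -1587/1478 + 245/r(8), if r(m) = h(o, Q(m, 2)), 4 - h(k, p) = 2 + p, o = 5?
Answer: -363697/1478 ≈ -246.07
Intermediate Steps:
Q(D, B) = 1 + B (Q(D, B) = B + 1 = 1 + B)
h(k, p) = 2 - p (h(k, p) = 4 - (2 + p) = 4 + (-2 - p) = 2 - p)
r(m) = -1 (r(m) = 2 - (1 + 2) = 2 - 1*3 = 2 - 3 = -1)
-1587/1478 + 245/r(8) = -1587/1478 + 245/(-1) = -1587*1/1478 + 245*(-1) = -1587/1478 - 245 = -363697/1478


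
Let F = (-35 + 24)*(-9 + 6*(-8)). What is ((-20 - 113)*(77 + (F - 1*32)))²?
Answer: 7988069376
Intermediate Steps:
F = 627 (F = -11*(-9 - 48) = -11*(-57) = 627)
((-20 - 113)*(77 + (F - 1*32)))² = ((-20 - 113)*(77 + (627 - 1*32)))² = (-133*(77 + (627 - 32)))² = (-133*(77 + 595))² = (-133*672)² = (-89376)² = 7988069376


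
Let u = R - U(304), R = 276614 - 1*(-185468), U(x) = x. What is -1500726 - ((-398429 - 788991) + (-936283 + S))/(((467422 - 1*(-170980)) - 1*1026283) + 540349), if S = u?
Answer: -228811029843/152468 ≈ -1.5007e+6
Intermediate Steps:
R = 462082 (R = 276614 + 185468 = 462082)
u = 461778 (u = 462082 - 1*304 = 462082 - 304 = 461778)
S = 461778
-1500726 - ((-398429 - 788991) + (-936283 + S))/(((467422 - 1*(-170980)) - 1*1026283) + 540349) = -1500726 - ((-398429 - 788991) + (-936283 + 461778))/(((467422 - 1*(-170980)) - 1*1026283) + 540349) = -1500726 - (-1187420 - 474505)/(((467422 + 170980) - 1026283) + 540349) = -1500726 - (-1661925)/((638402 - 1026283) + 540349) = -1500726 - (-1661925)/(-387881 + 540349) = -1500726 - (-1661925)/152468 = -1500726 - 1*(-1661925/152468) = -1500726 + 1661925/152468 = -228811029843/152468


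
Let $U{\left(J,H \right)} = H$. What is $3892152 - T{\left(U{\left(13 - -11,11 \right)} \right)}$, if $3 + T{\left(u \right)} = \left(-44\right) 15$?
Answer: $3892815$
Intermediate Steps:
$T{\left(u \right)} = -663$ ($T{\left(u \right)} = -3 - 660 = -663$)
$3892152 - T{\left(U{\left(13 - -11,11 \right)} \right)} = 3892152 - -663 = 3892152 + 663 = 3892815$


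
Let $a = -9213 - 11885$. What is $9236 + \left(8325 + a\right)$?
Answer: $-3537$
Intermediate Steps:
$a = -21098$ ($a = -9213 - 11885 = -21098$)
$9236 + \left(8325 + a\right) = 9236 + \left(8325 - 21098\right) = 9236 - 12773 = -3537$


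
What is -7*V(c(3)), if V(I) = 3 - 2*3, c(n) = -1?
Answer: 21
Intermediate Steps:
V(I) = -3 (V(I) = 3 - 6 = -3)
-7*V(c(3)) = -7*(-3) = 21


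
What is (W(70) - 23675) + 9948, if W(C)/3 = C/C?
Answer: -13724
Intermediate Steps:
W(C) = 3 (W(C) = 3*(C/C) = 3*1 = 3)
(W(70) - 23675) + 9948 = (3 - 23675) + 9948 = -23672 + 9948 = -13724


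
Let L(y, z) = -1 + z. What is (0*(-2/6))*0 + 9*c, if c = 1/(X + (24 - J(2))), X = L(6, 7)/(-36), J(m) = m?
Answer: 54/131 ≈ 0.41221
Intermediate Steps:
X = -⅙ (X = (-1 + 7)/(-36) = 6*(-1/36) = -⅙ ≈ -0.16667)
c = 6/131 (c = 1/(-⅙ + (24 - 1*2)) = 1/(-⅙ + (24 - 2)) = 1/(-⅙ + 22) = 1/(131/6) = 6/131 ≈ 0.045802)
(0*(-2/6))*0 + 9*c = (0*(-2/6))*0 + 9*(6/131) = (0*(-2*⅙))*0 + 54/131 = (0*(-⅓))*0 + 54/131 = 0*0 + 54/131 = 0 + 54/131 = 54/131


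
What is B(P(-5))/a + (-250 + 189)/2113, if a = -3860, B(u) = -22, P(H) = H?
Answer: -94487/4078090 ≈ -0.023169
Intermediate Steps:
B(P(-5))/a + (-250 + 189)/2113 = -22/(-3860) + (-250 + 189)/2113 = -22*(-1/3860) - 61*1/2113 = 11/1930 - 61/2113 = -94487/4078090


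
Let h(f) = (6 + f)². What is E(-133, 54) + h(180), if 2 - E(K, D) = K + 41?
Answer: 34690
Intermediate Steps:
E(K, D) = -39 - K (E(K, D) = 2 - (K + 41) = 2 - (41 + K) = 2 + (-41 - K) = -39 - K)
E(-133, 54) + h(180) = (-39 - 1*(-133)) + (6 + 180)² = (-39 + 133) + 186² = 94 + 34596 = 34690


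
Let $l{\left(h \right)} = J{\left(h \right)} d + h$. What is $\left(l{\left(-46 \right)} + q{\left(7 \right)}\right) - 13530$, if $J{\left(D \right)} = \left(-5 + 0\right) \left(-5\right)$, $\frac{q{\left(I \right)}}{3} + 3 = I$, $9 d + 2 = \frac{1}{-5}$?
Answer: $- \frac{122131}{9} \approx -13570.0$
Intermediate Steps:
$d = - \frac{11}{45}$ ($d = - \frac{2}{9} + \frac{1}{9 \left(-5\right)} = - \frac{2}{9} + \frac{1}{9} \left(- \frac{1}{5}\right) = - \frac{2}{9} - \frac{1}{45} = - \frac{11}{45} \approx -0.24444$)
$q{\left(I \right)} = -9 + 3 I$
$J{\left(D \right)} = 25$ ($J{\left(D \right)} = \left(-5\right) \left(-5\right) = 25$)
$l{\left(h \right)} = - \frac{55}{9} + h$ ($l{\left(h \right)} = 25 \left(- \frac{11}{45}\right) + h = - \frac{55}{9} + h$)
$\left(l{\left(-46 \right)} + q{\left(7 \right)}\right) - 13530 = \left(\left(- \frac{55}{9} - 46\right) + \left(-9 + 3 \cdot 7\right)\right) - 13530 = \left(- \frac{469}{9} + \left(-9 + 21\right)\right) - 13530 = \left(- \frac{469}{9} + 12\right) - 13530 = - \frac{361}{9} - 13530 = - \frac{122131}{9}$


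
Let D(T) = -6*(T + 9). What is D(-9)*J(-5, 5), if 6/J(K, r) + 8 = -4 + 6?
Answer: 0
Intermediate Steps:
D(T) = -54 - 6*T (D(T) = -6*(9 + T) = -54 - 6*T)
J(K, r) = -1 (J(K, r) = 6/(-8 + (-4 + 6)) = 6/(-8 + 2) = 6/(-6) = 6*(-⅙) = -1)
D(-9)*J(-5, 5) = (-54 - 6*(-9))*(-1) = (-54 + 54)*(-1) = 0*(-1) = 0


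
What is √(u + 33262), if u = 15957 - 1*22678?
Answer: 3*√2949 ≈ 162.91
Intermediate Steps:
u = -6721 (u = 15957 - 22678 = -6721)
√(u + 33262) = √(-6721 + 33262) = √26541 = 3*√2949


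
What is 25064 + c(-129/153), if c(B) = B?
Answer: 1278221/51 ≈ 25063.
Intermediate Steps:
25064 + c(-129/153) = 25064 - 129/153 = 25064 - 129*1/153 = 25064 - 43/51 = 1278221/51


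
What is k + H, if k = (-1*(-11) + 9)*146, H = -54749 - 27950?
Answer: -79779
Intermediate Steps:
H = -82699
k = 2920 (k = (11 + 9)*146 = 20*146 = 2920)
k + H = 2920 - 82699 = -79779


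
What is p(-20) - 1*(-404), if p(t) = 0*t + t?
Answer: 384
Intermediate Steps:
p(t) = t (p(t) = 0 + t = t)
p(-20) - 1*(-404) = -20 - 1*(-404) = -20 + 404 = 384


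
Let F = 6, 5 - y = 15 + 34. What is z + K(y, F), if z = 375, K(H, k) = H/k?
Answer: 1103/3 ≈ 367.67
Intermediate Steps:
y = -44 (y = 5 - (15 + 34) = 5 - 1*49 = 5 - 49 = -44)
z + K(y, F) = 375 - 44/6 = 375 - 44*⅙ = 375 - 22/3 = 1103/3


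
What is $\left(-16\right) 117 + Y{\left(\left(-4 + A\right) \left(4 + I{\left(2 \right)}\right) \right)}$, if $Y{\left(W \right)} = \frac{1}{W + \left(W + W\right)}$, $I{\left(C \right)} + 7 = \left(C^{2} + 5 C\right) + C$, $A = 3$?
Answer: $- \frac{73009}{39} \approx -1872.0$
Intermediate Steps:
$I{\left(C \right)} = -7 + C^{2} + 6 C$ ($I{\left(C \right)} = -7 + \left(\left(C^{2} + 5 C\right) + C\right) = -7 + \left(C^{2} + 6 C\right) = -7 + C^{2} + 6 C$)
$Y{\left(W \right)} = \frac{1}{3 W}$ ($Y{\left(W \right)} = \frac{1}{W + 2 W} = \frac{1}{3 W}$)
$\left(-16\right) 117 + Y{\left(\left(-4 + A\right) \left(4 + I{\left(2 \right)}\right) \right)} = \left(-16\right) 117 + \frac{1}{3 \left(-4 + 3\right) \left(4 + \left(-7 + 2^{2} + 6 \cdot 2\right)\right)} = -1872 + \frac{1}{3 \left(- (4 + \left(-7 + 4 + 12\right))\right)} = -1872 + \frac{1}{3 \left(- (4 + 9)\right)} = -1872 + \frac{1}{3 \left(\left(-1\right) 13\right)} = -1872 + \frac{1}{3 \left(-13\right)} = -1872 + \frac{1}{3} \left(- \frac{1}{13}\right) = -1872 - \frac{1}{39} = - \frac{73009}{39}$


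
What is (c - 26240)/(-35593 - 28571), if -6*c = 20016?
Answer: 7394/16041 ≈ 0.46094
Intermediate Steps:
c = -3336 (c = -⅙*20016 = -3336)
(c - 26240)/(-35593 - 28571) = (-3336 - 26240)/(-35593 - 28571) = -29576/(-64164) = -29576*(-1/64164) = 7394/16041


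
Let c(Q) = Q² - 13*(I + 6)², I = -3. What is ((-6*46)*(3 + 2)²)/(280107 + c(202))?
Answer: -3450/160397 ≈ -0.021509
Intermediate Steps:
c(Q) = -117 + Q² (c(Q) = Q² - 13*(-3 + 6)² = Q² - 13*3² = Q² - 13*9 = Q² - 117 = -117 + Q²)
((-6*46)*(3 + 2)²)/(280107 + c(202)) = ((-6*46)*(3 + 2)²)/(280107 + (-117 + 202²)) = (-276*5²)/(280107 + (-117 + 40804)) = (-276*25)/(280107 + 40687) = -6900/320794 = -6900*1/320794 = -3450/160397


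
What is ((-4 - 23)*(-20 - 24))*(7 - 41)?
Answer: -40392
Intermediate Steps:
((-4 - 23)*(-20 - 24))*(7 - 41) = -27*(-44)*(-34) = 1188*(-34) = -40392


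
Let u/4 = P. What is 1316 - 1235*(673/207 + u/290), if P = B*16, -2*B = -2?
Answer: -17839675/6003 ≈ -2971.8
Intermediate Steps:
B = 1 (B = -½*(-2) = 1)
P = 16 (P = 1*16 = 16)
u = 64 (u = 4*16 = 64)
1316 - 1235*(673/207 + u/290) = 1316 - 1235*(673/207 + 64/290) = 1316 - 1235*(673*(1/207) + 64*(1/290)) = 1316 - 1235*(673/207 + 32/145) = 1316 - 1235*104209/30015 = 1316 - 25739623/6003 = -17839675/6003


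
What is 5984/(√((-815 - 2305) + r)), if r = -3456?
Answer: -1496*I*√411/411 ≈ -73.792*I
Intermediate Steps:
5984/(√((-815 - 2305) + r)) = 5984/(√((-815 - 2305) - 3456)) = 5984/(√(-3120 - 3456)) = 5984/(√(-6576)) = 5984/((4*I*√411)) = 5984*(-I*√411/1644) = -1496*I*√411/411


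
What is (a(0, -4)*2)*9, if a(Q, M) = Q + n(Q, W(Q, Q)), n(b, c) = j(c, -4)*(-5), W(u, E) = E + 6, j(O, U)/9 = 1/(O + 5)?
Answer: -810/11 ≈ -73.636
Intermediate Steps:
j(O, U) = 9/(5 + O) (j(O, U) = 9/(O + 5) = 9/(5 + O))
W(u, E) = 6 + E
n(b, c) = -45/(5 + c) (n(b, c) = (9/(5 + c))*(-5) = -45/(5 + c))
a(Q, M) = Q - 45/(11 + Q) (a(Q, M) = Q - 45/(5 + (6 + Q)) = Q - 45/(11 + Q))
(a(0, -4)*2)*9 = (((-45 + 0*(11 + 0))/(11 + 0))*2)*9 = (((-45 + 0*11)/11)*2)*9 = (((-45 + 0)/11)*2)*9 = (((1/11)*(-45))*2)*9 = -45/11*2*9 = -90/11*9 = -810/11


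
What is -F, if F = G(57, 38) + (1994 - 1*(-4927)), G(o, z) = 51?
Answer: -6972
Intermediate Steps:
F = 6972 (F = 51 + (1994 - 1*(-4927)) = 51 + (1994 + 4927) = 51 + 6921 = 6972)
-F = -1*6972 = -6972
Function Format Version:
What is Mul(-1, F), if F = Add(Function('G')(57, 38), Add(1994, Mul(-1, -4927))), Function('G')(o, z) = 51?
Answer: -6972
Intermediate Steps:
F = 6972 (F = Add(51, Add(1994, Mul(-1, -4927))) = Add(51, Add(1994, 4927)) = Add(51, 6921) = 6972)
Mul(-1, F) = Mul(-1, 6972) = -6972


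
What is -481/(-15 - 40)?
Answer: 481/55 ≈ 8.7455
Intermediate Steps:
-481/(-15 - 40) = -481/(-55) = -481*(-1/55) = 481/55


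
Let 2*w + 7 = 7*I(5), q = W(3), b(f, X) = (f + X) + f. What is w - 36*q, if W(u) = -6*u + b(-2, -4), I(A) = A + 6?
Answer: 971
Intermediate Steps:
b(f, X) = X + 2*f (b(f, X) = (X + f) + f = X + 2*f)
I(A) = 6 + A
W(u) = -8 - 6*u (W(u) = -6*u + (-4 + 2*(-2)) = -6*u + (-4 - 4) = -6*u - 8 = -8 - 6*u)
q = -26 (q = -8 - 6*3 = -8 - 18 = -26)
w = 35 (w = -7/2 + (7*(6 + 5))/2 = -7/2 + (7*11)/2 = -7/2 + (½)*77 = -7/2 + 77/2 = 35)
w - 36*q = 35 - 36*(-26) = 35 + 936 = 971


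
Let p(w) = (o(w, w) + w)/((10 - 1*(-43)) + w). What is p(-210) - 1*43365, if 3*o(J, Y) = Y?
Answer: -6808025/157 ≈ -43363.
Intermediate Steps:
o(J, Y) = Y/3
p(w) = 4*w/(3*(53 + w)) (p(w) = (w/3 + w)/((10 - 1*(-43)) + w) = (4*w/3)/((10 + 43) + w) = (4*w/3)/(53 + w) = 4*w/(3*(53 + w)))
p(-210) - 1*43365 = (4/3)*(-210)/(53 - 210) - 1*43365 = (4/3)*(-210)/(-157) - 43365 = (4/3)*(-210)*(-1/157) - 43365 = 280/157 - 43365 = -6808025/157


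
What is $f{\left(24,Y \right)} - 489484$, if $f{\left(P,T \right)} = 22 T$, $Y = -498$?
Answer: $-500440$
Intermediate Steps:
$f{\left(24,Y \right)} - 489484 = 22 \left(-498\right) - 489484 = -10956 - 489484 = -500440$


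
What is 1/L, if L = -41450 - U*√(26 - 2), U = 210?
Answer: -829/34340882 + 21*√6/85852205 ≈ -2.3541e-5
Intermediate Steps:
L = -41450 - 420*√6 (L = -41450 - 210*√(26 - 2) = -41450 - 210*√24 = -41450 - 210*2*√6 = -41450 - 420*√6 ≈ -42479.)
1/L = 1/(-41450 - 420*√6)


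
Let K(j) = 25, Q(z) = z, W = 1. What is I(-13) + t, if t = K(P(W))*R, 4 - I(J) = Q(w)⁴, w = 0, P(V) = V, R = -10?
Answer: -246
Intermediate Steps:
I(J) = 4 (I(J) = 4 - 1*0⁴ = 4 - 1*0 = 4 + 0 = 4)
t = -250 (t = 25*(-10) = -250)
I(-13) + t = 4 - 250 = -246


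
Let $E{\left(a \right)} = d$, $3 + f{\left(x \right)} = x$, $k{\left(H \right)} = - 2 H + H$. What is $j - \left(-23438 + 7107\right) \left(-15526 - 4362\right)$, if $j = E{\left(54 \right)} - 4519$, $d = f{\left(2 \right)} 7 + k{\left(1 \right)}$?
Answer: $-324795455$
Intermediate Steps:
$k{\left(H \right)} = - H$
$f{\left(x \right)} = -3 + x$
$d = -8$ ($d = \left(-3 + 2\right) 7 - 1 = \left(-1\right) 7 - 1 = -7 - 1 = -8$)
$E{\left(a \right)} = -8$
$j = -4527$ ($j = -8 - 4519 = -4527$)
$j - \left(-23438 + 7107\right) \left(-15526 - 4362\right) = -4527 - \left(-23438 + 7107\right) \left(-15526 - 4362\right) = -4527 - \left(-16331\right) \left(-19888\right) = -4527 - 324790928 = -324795455$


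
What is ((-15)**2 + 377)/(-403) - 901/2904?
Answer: -2111311/1170312 ≈ -1.8041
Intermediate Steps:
((-15)**2 + 377)/(-403) - 901/2904 = (225 + 377)*(-1/403) - 901*1/2904 = 602*(-1/403) - 901/2904 = -602/403 - 901/2904 = -2111311/1170312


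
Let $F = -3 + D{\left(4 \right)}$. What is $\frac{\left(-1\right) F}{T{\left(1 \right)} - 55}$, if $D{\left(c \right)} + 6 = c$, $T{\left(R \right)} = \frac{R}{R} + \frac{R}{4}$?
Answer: $- \frac{4}{43} \approx -0.093023$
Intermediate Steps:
$T{\left(R \right)} = 1 + \frac{R}{4}$ ($T{\left(R \right)} = 1 + R \frac{1}{4} = 1 + \frac{R}{4}$)
$D{\left(c \right)} = -6 + c$
$F = -5$ ($F = -3 + \left(-6 + 4\right) = -3 - 2 = -5$)
$\frac{\left(-1\right) F}{T{\left(1 \right)} - 55} = \frac{\left(-1\right) \left(-5\right)}{\left(1 + \frac{1}{4} \cdot 1\right) - 55} = \frac{1}{\left(1 + \frac{1}{4}\right) - 55} \cdot 5 = \frac{1}{\frac{5}{4} - 55} \cdot 5 = \frac{1}{- \frac{215}{4}} \cdot 5 = \left(- \frac{4}{215}\right) 5 = - \frac{4}{43}$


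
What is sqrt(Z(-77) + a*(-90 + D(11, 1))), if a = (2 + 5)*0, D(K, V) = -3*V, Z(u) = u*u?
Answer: 77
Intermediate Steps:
Z(u) = u**2
a = 0 (a = 7*0 = 0)
sqrt(Z(-77) + a*(-90 + D(11, 1))) = sqrt((-77)**2 + 0*(-90 - 3*1)) = sqrt(5929 + 0*(-90 - 3)) = sqrt(5929 + 0*(-93)) = sqrt(5929 + 0) = sqrt(5929) = 77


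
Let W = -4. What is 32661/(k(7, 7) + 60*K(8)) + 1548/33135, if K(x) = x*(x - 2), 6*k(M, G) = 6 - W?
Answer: 11438769/1005095 ≈ 11.381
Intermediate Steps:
k(M, G) = 5/3 (k(M, G) = (6 - 1*(-4))/6 = (6 + 4)/6 = (⅙)*10 = 5/3)
K(x) = x*(-2 + x)
32661/(k(7, 7) + 60*K(8)) + 1548/33135 = 32661/(5/3 + 60*(8*(-2 + 8))) + 1548/33135 = 32661/(5/3 + 60*(8*6)) + 1548*(1/33135) = 32661/(5/3 + 60*48) + 516/11045 = 32661/(5/3 + 2880) + 516/11045 = 32661/(8645/3) + 516/11045 = 32661*(3/8645) + 516/11045 = 5157/455 + 516/11045 = 11438769/1005095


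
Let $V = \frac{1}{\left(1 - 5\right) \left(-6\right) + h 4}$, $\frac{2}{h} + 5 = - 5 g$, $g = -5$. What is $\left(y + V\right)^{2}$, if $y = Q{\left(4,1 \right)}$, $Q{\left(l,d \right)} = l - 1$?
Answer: $\frac{137641}{14884} \approx 9.2476$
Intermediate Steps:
$h = \frac{1}{10}$ ($h = \frac{2}{-5 - -25} = \frac{2}{-5 + 25} = \frac{2}{20} = 2 \cdot \frac{1}{20} = \frac{1}{10} \approx 0.1$)
$Q{\left(l,d \right)} = -1 + l$ ($Q{\left(l,d \right)} = l - 1 = -1 + l$)
$y = 3$ ($y = -1 + 4 = 3$)
$V = \frac{5}{122}$ ($V = \frac{1}{\left(1 - 5\right) \left(-6\right) + \frac{1}{10} \cdot 4} = \frac{1}{\left(-4\right) \left(-6\right) + \frac{2}{5}} = \frac{1}{24 + \frac{2}{5}} = \frac{1}{\frac{122}{5}} = \frac{5}{122} \approx 0.040984$)
$\left(y + V\right)^{2} = \left(3 + \frac{5}{122}\right)^{2} = \left(\frac{371}{122}\right)^{2} = \frac{137641}{14884}$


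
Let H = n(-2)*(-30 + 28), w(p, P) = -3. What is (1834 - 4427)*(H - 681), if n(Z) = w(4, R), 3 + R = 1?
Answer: 1750275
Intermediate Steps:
R = -2 (R = -3 + 1 = -2)
n(Z) = -3
H = 6 (H = -3*(-30 + 28) = -3*(-2) = 6)
(1834 - 4427)*(H - 681) = (1834 - 4427)*(6 - 681) = -2593*(-675) = 1750275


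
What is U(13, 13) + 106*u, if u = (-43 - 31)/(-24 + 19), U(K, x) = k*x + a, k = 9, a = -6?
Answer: 8399/5 ≈ 1679.8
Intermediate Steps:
U(K, x) = -6 + 9*x (U(K, x) = 9*x - 6 = -6 + 9*x)
u = 74/5 (u = -74/(-5) = -74*(-⅕) = 74/5 ≈ 14.800)
U(13, 13) + 106*u = (-6 + 9*13) + 106*(74/5) = (-6 + 117) + 7844/5 = 111 + 7844/5 = 8399/5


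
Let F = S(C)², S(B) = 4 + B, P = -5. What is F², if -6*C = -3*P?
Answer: 81/16 ≈ 5.0625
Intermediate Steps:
C = -5/2 (C = -(-1)*(-5)/2 = -⅙*15 = -5/2 ≈ -2.5000)
F = 9/4 (F = (4 - 5/2)² = (3/2)² = 9/4 ≈ 2.2500)
F² = (9/4)² = 81/16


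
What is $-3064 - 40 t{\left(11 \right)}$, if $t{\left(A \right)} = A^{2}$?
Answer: $-7904$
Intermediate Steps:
$-3064 - 40 t{\left(11 \right)} = -3064 - 40 \cdot 11^{2} = -3064 - 40 \cdot 121 = -3064 - 4840 = -7904$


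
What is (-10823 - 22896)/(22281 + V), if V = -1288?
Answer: -4817/2999 ≈ -1.6062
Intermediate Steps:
(-10823 - 22896)/(22281 + V) = (-10823 - 22896)/(22281 - 1288) = -33719/20993 = -33719*1/20993 = -4817/2999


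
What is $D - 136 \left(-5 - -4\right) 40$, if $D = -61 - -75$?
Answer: $5454$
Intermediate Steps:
$D = 14$ ($D = -61 + 75 = 14$)
$D - 136 \left(-5 - -4\right) 40 = 14 - 136 \left(-5 - -4\right) 40 = 14 - 136 \left(-5 + 4\right) 40 = 14 - 136 \left(\left(-1\right) 40\right) = 14 - -5440 = 14 + 5440 = 5454$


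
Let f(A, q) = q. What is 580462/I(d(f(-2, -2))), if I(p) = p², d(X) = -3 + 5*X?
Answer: 580462/169 ≈ 3434.7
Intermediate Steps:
580462/I(d(f(-2, -2))) = 580462/((-3 + 5*(-2))²) = 580462/((-3 - 10)²) = 580462/((-13)²) = 580462/169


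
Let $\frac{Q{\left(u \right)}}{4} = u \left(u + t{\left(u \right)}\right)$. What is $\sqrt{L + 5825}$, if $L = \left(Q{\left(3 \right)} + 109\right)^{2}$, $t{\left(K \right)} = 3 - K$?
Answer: $5 \sqrt{1074} \approx 163.86$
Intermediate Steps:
$Q{\left(u \right)} = 12 u$ ($Q{\left(u \right)} = 4 u \left(u - \left(-3 + u\right)\right) = 4 u 3 = 4 \cdot 3 u = 12 u$)
$L = 21025$ ($L = \left(12 \cdot 3 + 109\right)^{2} = \left(36 + 109\right)^{2} = 145^{2} = 21025$)
$\sqrt{L + 5825} = \sqrt{21025 + 5825} = \sqrt{26850} = 5 \sqrt{1074}$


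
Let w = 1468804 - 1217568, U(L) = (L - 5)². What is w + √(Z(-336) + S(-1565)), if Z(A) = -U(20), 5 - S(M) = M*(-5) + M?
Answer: 251236 + 36*I*√5 ≈ 2.5124e+5 + 80.498*I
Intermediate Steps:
S(M) = 5 + 4*M (S(M) = 5 - (M*(-5) + M) = 5 - (-5*M + M) = 5 - (-4)*M = 5 + 4*M)
U(L) = (-5 + L)²
w = 251236
Z(A) = -225 (Z(A) = -(-5 + 20)² = -1*15² = -1*225 = -225)
w + √(Z(-336) + S(-1565)) = 251236 + √(-225 + (5 + 4*(-1565))) = 251236 + √(-225 + (5 - 6260)) = 251236 + √(-225 - 6255) = 251236 + √(-6480) = 251236 + 36*I*√5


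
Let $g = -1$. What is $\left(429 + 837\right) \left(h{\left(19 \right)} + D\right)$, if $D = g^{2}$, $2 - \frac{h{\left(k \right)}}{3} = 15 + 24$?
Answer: $-139260$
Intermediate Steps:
$h{\left(k \right)} = -111$ ($h{\left(k \right)} = 6 - 3 \left(15 + 24\right) = 6 - 117 = -111$)
$D = 1$ ($D = \left(-1\right)^{2} = 1$)
$\left(429 + 837\right) \left(h{\left(19 \right)} + D\right) = \left(429 + 837\right) \left(-111 + 1\right) = 1266 \left(-110\right) = -139260$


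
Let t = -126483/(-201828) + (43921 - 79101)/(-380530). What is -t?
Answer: -1841029501/2560053628 ≈ -0.71914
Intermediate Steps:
t = 1841029501/2560053628 (t = -126483*(-1/201828) - 35180*(-1/380530) = 42161/67276 + 3518/38053 = 1841029501/2560053628 ≈ 0.71914)
-t = -1*1841029501/2560053628 = -1841029501/2560053628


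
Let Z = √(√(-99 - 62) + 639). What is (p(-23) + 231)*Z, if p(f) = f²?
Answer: 760*√(639 + I*√161) ≈ 19213.0 + 190.73*I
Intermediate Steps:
Z = √(639 + I*√161) (Z = √(√(-161) + 639) = √(I*√161 + 639) = √(639 + I*√161) ≈ 25.28 + 0.251*I)
(p(-23) + 231)*Z = ((-23)² + 231)*√(639 + I*√161) = (529 + 231)*√(639 + I*√161) = 760*√(639 + I*√161)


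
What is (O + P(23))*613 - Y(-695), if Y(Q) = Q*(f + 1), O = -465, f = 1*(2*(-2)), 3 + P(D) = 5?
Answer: -285904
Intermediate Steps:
P(D) = 2 (P(D) = -3 + 5 = 2)
f = -4 (f = 1*(-4) = -4)
Y(Q) = -3*Q (Y(Q) = Q*(-4 + 1) = Q*(-3) = -3*Q)
(O + P(23))*613 - Y(-695) = (-465 + 2)*613 - (-3)*(-695) = -463*613 - 1*2085 = -283819 - 2085 = -285904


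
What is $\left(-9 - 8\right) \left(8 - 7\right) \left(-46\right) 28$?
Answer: $21896$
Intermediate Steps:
$\left(-9 - 8\right) \left(8 - 7\right) \left(-46\right) 28 = \left(-17\right) 1 \left(-46\right) 28 = \left(-17\right) \left(-46\right) 28 = 782 \cdot 28 = 21896$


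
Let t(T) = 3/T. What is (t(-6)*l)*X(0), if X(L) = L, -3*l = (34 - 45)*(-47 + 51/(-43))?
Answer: 0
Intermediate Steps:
l = -22792/129 (l = -(34 - 45)*(-47 + 51/(-43))/3 = -(-11)*(-47 + 51*(-1/43))/3 = -(-11)*(-47 - 51/43)/3 = -(-11)*(-2072)/(3*43) = -⅓*22792/43 = -22792/129 ≈ -176.68)
(t(-6)*l)*X(0) = ((3/(-6))*(-22792/129))*0 = ((3*(-⅙))*(-22792/129))*0 = -½*(-22792/129)*0 = (11396/129)*0 = 0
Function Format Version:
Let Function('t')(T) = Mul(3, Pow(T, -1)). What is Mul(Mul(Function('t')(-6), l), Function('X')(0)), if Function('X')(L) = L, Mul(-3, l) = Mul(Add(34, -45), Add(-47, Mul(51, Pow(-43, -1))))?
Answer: 0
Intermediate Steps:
l = Rational(-22792, 129) (l = Mul(Rational(-1, 3), Mul(Add(34, -45), Add(-47, Mul(51, Pow(-43, -1))))) = Mul(Rational(-1, 3), Mul(-11, Add(-47, Mul(51, Rational(-1, 43))))) = Mul(Rational(-1, 3), Mul(-11, Add(-47, Rational(-51, 43)))) = Mul(Rational(-1, 3), Mul(-11, Rational(-2072, 43))) = Mul(Rational(-1, 3), Rational(22792, 43)) = Rational(-22792, 129) ≈ -176.68)
Mul(Mul(Function('t')(-6), l), Function('X')(0)) = Mul(Mul(Mul(3, Pow(-6, -1)), Rational(-22792, 129)), 0) = Mul(Mul(Mul(3, Rational(-1, 6)), Rational(-22792, 129)), 0) = Mul(Mul(Rational(-1, 2), Rational(-22792, 129)), 0) = Mul(Rational(11396, 129), 0) = 0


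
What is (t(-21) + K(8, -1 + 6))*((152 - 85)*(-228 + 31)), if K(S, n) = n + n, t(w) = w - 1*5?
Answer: 211184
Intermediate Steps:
t(w) = -5 + w (t(w) = w - 5 = -5 + w)
K(S, n) = 2*n
(t(-21) + K(8, -1 + 6))*((152 - 85)*(-228 + 31)) = ((-5 - 21) + 2*(-1 + 6))*((152 - 85)*(-228 + 31)) = (-26 + 2*5)*(67*(-197)) = (-26 + 10)*(-13199) = -16*(-13199) = 211184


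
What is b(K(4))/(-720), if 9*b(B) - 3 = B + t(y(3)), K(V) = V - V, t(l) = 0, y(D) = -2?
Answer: -1/2160 ≈ -0.00046296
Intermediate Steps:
K(V) = 0
b(B) = ⅓ + B/9 (b(B) = ⅓ + (B + 0)/9 = ⅓ + B/9)
b(K(4))/(-720) = (⅓ + (⅑)*0)/(-720) = (⅓ + 0)*(-1/720) = (⅓)*(-1/720) = -1/2160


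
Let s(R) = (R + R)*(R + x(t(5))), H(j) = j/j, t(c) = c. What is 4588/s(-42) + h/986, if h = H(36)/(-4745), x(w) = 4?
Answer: 1341579748/933374715 ≈ 1.4373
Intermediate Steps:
H(j) = 1
s(R) = 2*R*(4 + R) (s(R) = (R + R)*(R + 4) = (2*R)*(4 + R) = 2*R*(4 + R))
h = -1/4745 (h = 1/(-4745) = 1*(-1/4745) = -1/4745 ≈ -0.00021075)
4588/s(-42) + h/986 = 4588/((2*(-42)*(4 - 42))) - 1/4745/986 = 4588/((2*(-42)*(-38))) - 1/4745*1/986 = 4588/3192 - 1/4678570 = 4588*(1/3192) - 1/4678570 = 1147/798 - 1/4678570 = 1341579748/933374715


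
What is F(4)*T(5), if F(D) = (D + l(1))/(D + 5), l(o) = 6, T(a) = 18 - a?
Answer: 130/9 ≈ 14.444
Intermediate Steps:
F(D) = (6 + D)/(5 + D) (F(D) = (D + 6)/(D + 5) = (6 + D)/(5 + D))
F(4)*T(5) = ((6 + 4)/(5 + 4))*(18 - 1*5) = (10/9)*(18 - 5) = ((⅑)*10)*13 = (10/9)*13 = 130/9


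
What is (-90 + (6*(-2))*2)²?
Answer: 12996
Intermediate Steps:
(-90 + (6*(-2))*2)² = (-90 - 12*2)² = (-90 - 24)² = (-114)² = 12996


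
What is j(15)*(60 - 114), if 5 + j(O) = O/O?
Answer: 216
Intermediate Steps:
j(O) = -4 (j(O) = -5 + O/O = -5 + 1 = -4)
j(15)*(60 - 114) = -4*(60 - 114) = -4*(-54) = 216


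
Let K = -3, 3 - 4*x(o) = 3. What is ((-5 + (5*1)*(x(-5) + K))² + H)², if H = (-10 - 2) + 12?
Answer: 160000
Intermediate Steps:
x(o) = 0 (x(o) = ¾ - ¼*3 = ¾ - ¾ = 0)
H = 0 (H = -12 + 12 = 0)
((-5 + (5*1)*(x(-5) + K))² + H)² = ((-5 + (5*1)*(0 - 3))² + 0)² = ((-5 + 5*(-3))² + 0)² = ((-5 - 15)² + 0)² = ((-20)² + 0)² = (400 + 0)² = 400² = 160000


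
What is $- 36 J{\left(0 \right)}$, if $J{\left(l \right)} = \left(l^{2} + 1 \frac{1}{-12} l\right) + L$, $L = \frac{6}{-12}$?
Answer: $18$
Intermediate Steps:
$L = - \frac{1}{2}$ ($L = 6 \left(- \frac{1}{12}\right) = - \frac{1}{2} \approx -0.5$)
$J{\left(l \right)} = - \frac{1}{2} + l^{2} - \frac{l}{12}$ ($J{\left(l \right)} = \left(l^{2} + 1 \frac{1}{-12} l\right) - \frac{1}{2} = \left(l^{2} + 1 \left(- \frac{1}{12}\right) l\right) - \frac{1}{2} = \left(l^{2} - \frac{l}{12}\right) - \frac{1}{2} = - \frac{1}{2} + l^{2} - \frac{l}{12}$)
$- 36 J{\left(0 \right)} = - 36 \left(- \frac{1}{2} + 0^{2} - 0\right) = - 36 \left(- \frac{1}{2} + 0 + 0\right) = \left(-36\right) \left(- \frac{1}{2}\right) = 18$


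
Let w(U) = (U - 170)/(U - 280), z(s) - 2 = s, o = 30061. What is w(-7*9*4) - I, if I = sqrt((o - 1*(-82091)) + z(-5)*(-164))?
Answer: 211/266 - 6*sqrt(3129) ≈ -334.83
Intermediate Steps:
z(s) = 2 + s
w(U) = (-170 + U)/(-280 + U)
I = 6*sqrt(3129) (I = sqrt((30061 - 1*(-82091)) + (2 - 5)*(-164)) = sqrt((30061 + 82091) - 3*(-164)) = sqrt(112152 + 492) = sqrt(112644) = 6*sqrt(3129) ≈ 335.63)
w(-7*9*4) - I = (-170 - 7*9*4)/(-280 - 7*9*4) - 6*sqrt(3129) = (-170 - 63*4)/(-280 - 63*4) - 6*sqrt(3129) = (-170 - 252)/(-280 - 252) - 6*sqrt(3129) = -422/(-532) - 6*sqrt(3129) = -1/532*(-422) - 6*sqrt(3129) = 211/266 - 6*sqrt(3129)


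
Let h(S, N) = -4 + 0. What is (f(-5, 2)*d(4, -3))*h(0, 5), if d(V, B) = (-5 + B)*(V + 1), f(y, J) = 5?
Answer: 800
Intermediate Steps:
h(S, N) = -4
d(V, B) = (1 + V)*(-5 + B) (d(V, B) = (-5 + B)*(1 + V) = (1 + V)*(-5 + B))
(f(-5, 2)*d(4, -3))*h(0, 5) = (5*(-5 - 3 - 5*4 - 3*4))*(-4) = (5*(-5 - 3 - 20 - 12))*(-4) = (5*(-40))*(-4) = -200*(-4) = 800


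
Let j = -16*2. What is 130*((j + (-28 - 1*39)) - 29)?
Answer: -16640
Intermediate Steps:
j = -32
130*((j + (-28 - 1*39)) - 29) = 130*((-32 + (-28 - 1*39)) - 29) = 130*((-32 + (-28 - 39)) - 29) = 130*((-32 - 67) - 29) = 130*(-99 - 29) = 130*(-128) = -16640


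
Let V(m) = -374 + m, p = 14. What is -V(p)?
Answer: 360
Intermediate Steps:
-V(p) = -(-374 + 14) = -1*(-360) = 360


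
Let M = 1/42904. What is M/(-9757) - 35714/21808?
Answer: -467199754125/285285664532 ≈ -1.6377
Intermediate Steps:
M = 1/42904 ≈ 2.3308e-5
M/(-9757) - 35714/21808 = (1/42904)/(-9757) - 35714/21808 = (1/42904)*(-1/9757) - 35714*1/21808 = -1/418614328 - 17857/10904 = -467199754125/285285664532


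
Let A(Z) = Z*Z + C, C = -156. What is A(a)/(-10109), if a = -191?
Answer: -36325/10109 ≈ -3.5933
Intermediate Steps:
A(Z) = -156 + Z**2 (A(Z) = Z*Z - 156 = Z**2 - 156 = -156 + Z**2)
A(a)/(-10109) = (-156 + (-191)**2)/(-10109) = (-156 + 36481)*(-1/10109) = 36325*(-1/10109) = -36325/10109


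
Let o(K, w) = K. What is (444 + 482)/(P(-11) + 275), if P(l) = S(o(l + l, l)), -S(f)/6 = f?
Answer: 926/407 ≈ 2.2752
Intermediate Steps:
S(f) = -6*f
P(l) = -12*l (P(l) = -6*(l + l) = -12*l)
(444 + 482)/(P(-11) + 275) = (444 + 482)/(-12*(-11) + 275) = 926/(132 + 275) = 926/407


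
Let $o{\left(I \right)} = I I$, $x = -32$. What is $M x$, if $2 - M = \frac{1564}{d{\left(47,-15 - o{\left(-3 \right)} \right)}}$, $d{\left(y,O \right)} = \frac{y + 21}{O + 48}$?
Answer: $17600$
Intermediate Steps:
$o{\left(I \right)} = I^{2}$
$d{\left(y,O \right)} = \frac{21 + y}{48 + O}$
$M = -550$ ($M = 2 - \frac{1564}{\frac{1}{48 - 24} \left(21 + 47\right)} = 2 - \frac{1564}{\frac{1}{48 - 24} \cdot 68} = 2 - \frac{1564}{\frac{1}{24} \cdot 68} = 2 - \frac{1564}{\frac{17}{6}} = 2 - 1564 \cdot \frac{6}{17} = 2 - 552 = -550$)
$M x = \left(-550\right) \left(-32\right) = 17600$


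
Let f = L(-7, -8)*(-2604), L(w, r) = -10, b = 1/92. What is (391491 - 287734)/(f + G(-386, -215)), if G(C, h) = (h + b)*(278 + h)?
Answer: 9545644/1149603 ≈ 8.3034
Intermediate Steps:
b = 1/92 ≈ 0.010870
G(C, h) = (278 + h)*(1/92 + h) (G(C, h) = (h + 1/92)*(278 + h) = (1/92 + h)*(278 + h) = (278 + h)*(1/92 + h))
f = 26040 (f = -10*(-2604) = 26040)
(391491 - 287734)/(f + G(-386, -215)) = (391491 - 287734)/(26040 + (139/46 + (-215)² + (25577/92)*(-215))) = 103757/(26040 + (139/46 + 46225 - 5499055/92)) = 103757/(26040 - 1246077/92) = 103757/(1149603/92) = 103757*(92/1149603) = 9545644/1149603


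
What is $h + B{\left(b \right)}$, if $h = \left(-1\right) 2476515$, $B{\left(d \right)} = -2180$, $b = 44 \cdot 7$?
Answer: $-2478695$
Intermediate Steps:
$b = 308$
$h = -2476515$
$h + B{\left(b \right)} = -2476515 - 2180 = -2478695$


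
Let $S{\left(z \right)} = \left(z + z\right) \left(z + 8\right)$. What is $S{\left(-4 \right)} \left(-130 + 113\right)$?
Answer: $544$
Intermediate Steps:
$S{\left(z \right)} = 2 z \left(8 + z\right)$
$S{\left(-4 \right)} \left(-130 + 113\right) = 2 \left(-4\right) \left(8 - 4\right) \left(-130 + 113\right) = 2 \left(-4\right) 4 \left(-17\right) = \left(-32\right) \left(-17\right) = 544$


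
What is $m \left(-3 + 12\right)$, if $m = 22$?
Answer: $198$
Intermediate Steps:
$m \left(-3 + 12\right) = 22 \left(-3 + 12\right) = 22 \cdot 9 = 198$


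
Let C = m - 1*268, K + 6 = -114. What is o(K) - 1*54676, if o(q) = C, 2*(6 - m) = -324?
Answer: -54776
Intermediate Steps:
K = -120 (K = -6 - 114 = -120)
m = 168 (m = 6 - ½*(-324) = 6 + 162 = 168)
C = -100 (C = 168 - 1*268 = 168 - 268 = -100)
o(q) = -100
o(K) - 1*54676 = -100 - 1*54676 = -100 - 54676 = -54776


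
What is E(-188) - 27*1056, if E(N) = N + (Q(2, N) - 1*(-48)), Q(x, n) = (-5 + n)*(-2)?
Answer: -28266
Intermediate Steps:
Q(x, n) = 10 - 2*n
E(N) = 58 - N (E(N) = N + ((10 - 2*N) - 1*(-48)) = N + ((10 - 2*N) + 48) = N + (58 - 2*N) = 58 - N)
E(-188) - 27*1056 = (58 - 1*(-188)) - 27*1056 = (58 + 188) - 28512 = 246 - 28512 = -28266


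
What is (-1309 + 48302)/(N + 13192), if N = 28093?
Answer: 46993/41285 ≈ 1.1383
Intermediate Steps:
(-1309 + 48302)/(N + 13192) = (-1309 + 48302)/(28093 + 13192) = 46993/41285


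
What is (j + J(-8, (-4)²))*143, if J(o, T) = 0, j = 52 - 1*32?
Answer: 2860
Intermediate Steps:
j = 20 (j = 52 - 32 = 20)
(j + J(-8, (-4)²))*143 = (20 + 0)*143 = 20*143 = 2860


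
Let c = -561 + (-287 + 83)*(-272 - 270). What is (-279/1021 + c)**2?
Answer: 12615078837329424/1042441 ≈ 1.2101e+10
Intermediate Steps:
c = 110007 (c = -561 - 204*(-542) = -561 + 110568 = 110007)
(-279/1021 + c)**2 = (-279/1021 + 110007)**2 = (112316868/1021)**2 = 12615078837329424/1042441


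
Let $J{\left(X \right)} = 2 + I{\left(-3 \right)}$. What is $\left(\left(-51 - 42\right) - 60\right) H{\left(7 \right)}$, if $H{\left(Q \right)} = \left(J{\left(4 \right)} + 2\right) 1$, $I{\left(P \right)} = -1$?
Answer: $-459$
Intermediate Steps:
$J{\left(X \right)} = 1$ ($J{\left(X \right)} = 2 - 1 = 1$)
$H{\left(Q \right)} = 3$ ($H{\left(Q \right)} = \left(1 + 2\right) 1 = 3 \cdot 1 = 3$)
$\left(\left(-51 - 42\right) - 60\right) H{\left(7 \right)} = \left(\left(-51 - 42\right) - 60\right) 3 = \left(-93 - 60\right) 3 = \left(-153\right) 3 = -459$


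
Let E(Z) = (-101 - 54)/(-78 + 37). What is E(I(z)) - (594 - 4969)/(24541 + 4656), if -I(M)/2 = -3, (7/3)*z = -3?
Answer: 672130/171011 ≈ 3.9303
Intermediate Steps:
z = -9/7 (z = (3/7)*(-3) = -9/7 ≈ -1.2857)
I(M) = 6 (I(M) = -2*(-3) = 6)
E(Z) = 155/41 (E(Z) = -155/(-41) = -155*(-1/41) = 155/41)
E(I(z)) - (594 - 4969)/(24541 + 4656) = 155/41 - (594 - 4969)/(24541 + 4656) = 155/41 - (-4375)/29197 = 155/41 - 1*(-625/4171) = 155/41 + 625/4171 = 672130/171011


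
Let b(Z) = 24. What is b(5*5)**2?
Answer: 576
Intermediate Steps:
b(5*5)**2 = 24**2 = 576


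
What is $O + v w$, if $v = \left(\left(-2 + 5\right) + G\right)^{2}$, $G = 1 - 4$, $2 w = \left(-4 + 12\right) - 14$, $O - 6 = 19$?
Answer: $25$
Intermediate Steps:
$O = 25$ ($O = 6 + 19 = 25$)
$w = -3$ ($w = \frac{\left(-4 + 12\right) - 14}{2} = \frac{8 - 14}{2} = \frac{1}{2} \left(-6\right) = -3$)
$G = -3$ ($G = 1 - 4 = -3$)
$v = 0$ ($v = \left(\left(-2 + 5\right) - 3\right)^{2} = \left(3 - 3\right)^{2} = 0^{2} = 0$)
$O + v w = 25 + 0 \left(-3\right) = 25 + 0 = 25$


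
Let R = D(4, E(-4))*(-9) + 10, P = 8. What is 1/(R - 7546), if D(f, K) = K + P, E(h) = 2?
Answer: -1/7626 ≈ -0.00013113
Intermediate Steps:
D(f, K) = 8 + K (D(f, K) = K + 8 = 8 + K)
R = -80 (R = (8 + 2)*(-9) + 10 = 10*(-9) + 10 = -90 + 10 = -80)
1/(R - 7546) = 1/(-80 - 7546) = 1/(-7626) = -1/7626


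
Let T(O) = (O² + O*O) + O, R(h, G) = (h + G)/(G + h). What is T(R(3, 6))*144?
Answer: 432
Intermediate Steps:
R(h, G) = 1 (R(h, G) = (G + h)/(G + h) = 1)
T(O) = O + 2*O² (T(O) = (O² + O²) + O = 2*O² + O = O + 2*O²)
T(R(3, 6))*144 = (1*(1 + 2*1))*144 = (1*(1 + 2))*144 = (1*3)*144 = 3*144 = 432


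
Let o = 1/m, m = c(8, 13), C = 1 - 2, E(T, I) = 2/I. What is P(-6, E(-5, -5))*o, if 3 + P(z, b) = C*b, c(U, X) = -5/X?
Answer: 169/25 ≈ 6.7600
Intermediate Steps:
C = -1
m = -5/13 ≈ -0.38462
P(z, b) = -3 - b
o = -13/5 (o = 1/(-5/13) = -13/5 ≈ -2.6000)
P(-6, E(-5, -5))*o = (-3 - 2/(-5))*(-13/5) = (-3 - 2*(-1)/5)*(-13/5) = (-3 - 1*(-⅖))*(-13/5) = (-3 + ⅖)*(-13/5) = -13/5*(-13/5) = 169/25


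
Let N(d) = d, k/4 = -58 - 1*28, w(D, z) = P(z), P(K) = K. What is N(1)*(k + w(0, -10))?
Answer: -354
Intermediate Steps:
w(D, z) = z
k = -344 (k = 4*(-58 - 1*28) = 4*(-58 - 28) = 4*(-86) = -344)
N(1)*(k + w(0, -10)) = 1*(-344 - 10) = 1*(-354) = -354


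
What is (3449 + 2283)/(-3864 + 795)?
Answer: -5732/3069 ≈ -1.8677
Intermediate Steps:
(3449 + 2283)/(-3864 + 795) = 5732/(-3069) = 5732*(-1/3069) = -5732/3069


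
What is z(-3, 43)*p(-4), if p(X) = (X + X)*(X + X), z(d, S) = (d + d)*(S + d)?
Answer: -15360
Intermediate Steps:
z(d, S) = 2*d*(S + d) (z(d, S) = (2*d)*(S + d) = 2*d*(S + d))
p(X) = 4*X² (p(X) = (2*X)*(2*X) = 4*X²)
z(-3, 43)*p(-4) = (2*(-3)*(43 - 3))*(4*(-4)²) = (2*(-3)*40)*(4*16) = -240*64 = -15360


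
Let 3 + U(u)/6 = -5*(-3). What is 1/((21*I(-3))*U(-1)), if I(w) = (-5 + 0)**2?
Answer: 1/37800 ≈ 2.6455e-5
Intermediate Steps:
I(w) = 25 (I(w) = (-5)**2 = 25)
U(u) = 72 (U(u) = -18 + 6*(-5*(-3)) = -18 + 6*15 = -18 + 90 = 72)
1/((21*I(-3))*U(-1)) = 1/((21*25)*72) = 1/(525*72) = 1/37800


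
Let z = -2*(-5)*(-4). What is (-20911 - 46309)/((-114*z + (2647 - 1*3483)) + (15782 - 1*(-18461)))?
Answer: -67220/37967 ≈ -1.7705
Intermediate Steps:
z = -40 (z = 10*(-4) = -40)
(-20911 - 46309)/((-114*z + (2647 - 1*3483)) + (15782 - 1*(-18461))) = (-20911 - 46309)/((-114*(-40) + (2647 - 1*3483)) + (15782 - 1*(-18461))) = -67220/((4560 + (2647 - 3483)) + (15782 + 18461)) = -67220/((4560 - 836) + 34243) = -67220/(3724 + 34243) = -67220/37967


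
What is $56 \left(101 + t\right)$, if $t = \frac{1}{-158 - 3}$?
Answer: $\frac{130080}{23} \approx 5655.6$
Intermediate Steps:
$t = - \frac{1}{161}$ ($t = \frac{1}{-161} = - \frac{1}{161} \approx -0.0062112$)
$56 \left(101 + t\right) = 56 \left(101 - \frac{1}{161}\right) = 56 \cdot \frac{16260}{161} = \frac{130080}{23}$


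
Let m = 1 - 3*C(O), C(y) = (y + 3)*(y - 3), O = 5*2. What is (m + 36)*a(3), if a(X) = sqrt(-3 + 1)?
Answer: -236*I*sqrt(2) ≈ -333.75*I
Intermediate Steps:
a(X) = I*sqrt(2) (a(X) = sqrt(-2) = I*sqrt(2))
O = 10
C(y) = (-3 + y)*(3 + y) (C(y) = (3 + y)*(-3 + y) = (-3 + y)*(3 + y))
m = -272 (m = 1 - 3*(-9 + 10**2) = 1 - 3*(-9 + 100) = 1 - 3*91 = 1 - 273 = -272)
(m + 36)*a(3) = (-272 + 36)*(I*sqrt(2)) = -236*I*sqrt(2)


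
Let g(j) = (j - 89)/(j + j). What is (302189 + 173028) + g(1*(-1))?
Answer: 475262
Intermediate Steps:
g(j) = (-89 + j)/(2*j) (g(j) = (-89 + j)/((2*j)) = (-89 + j)*(1/(2*j)) = (-89 + j)/(2*j))
(302189 + 173028) + g(1*(-1)) = (302189 + 173028) + (-89 + 1*(-1))/(2*((1*(-1)))) = 475217 + (1/2)*(-89 - 1)/(-1) = 475217 + (1/2)*(-1)*(-90) = 475217 + 45 = 475262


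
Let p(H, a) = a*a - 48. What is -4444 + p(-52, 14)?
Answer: -4296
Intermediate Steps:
p(H, a) = -48 + a² (p(H, a) = a² - 48 = -48 + a²)
-4444 + p(-52, 14) = -4444 + (-48 + 14²) = -4444 + (-48 + 196) = -4444 + 148 = -4296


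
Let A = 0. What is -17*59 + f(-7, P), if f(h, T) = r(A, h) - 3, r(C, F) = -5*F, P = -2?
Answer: -971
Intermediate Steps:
f(h, T) = -3 - 5*h (f(h, T) = -5*h - 3 = -3 - 5*h)
-17*59 + f(-7, P) = -17*59 + (-3 - 5*(-7)) = -1003 + (-3 + 35) = -1003 + 32 = -971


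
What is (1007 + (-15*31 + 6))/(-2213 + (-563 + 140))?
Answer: -137/659 ≈ -0.20789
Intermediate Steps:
(1007 + (-15*31 + 6))/(-2213 + (-563 + 140)) = (1007 + (-465 + 6))/(-2213 - 423) = (1007 - 459)/(-2636) = 548*(-1/2636) = -137/659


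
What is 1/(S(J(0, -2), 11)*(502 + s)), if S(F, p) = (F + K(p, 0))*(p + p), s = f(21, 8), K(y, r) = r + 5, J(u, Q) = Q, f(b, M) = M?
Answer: 1/33660 ≈ 2.9709e-5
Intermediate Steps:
K(y, r) = 5 + r
s = 8
S(F, p) = 2*p*(5 + F) (S(F, p) = (F + (5 + 0))*(p + p) = (F + 5)*(2*p) = (5 + F)*(2*p) = 2*p*(5 + F))
1/(S(J(0, -2), 11)*(502 + s)) = 1/((2*11*(5 - 2))*(502 + 8)) = 1/((2*11*3)*510) = 1/(66*510) = 1/33660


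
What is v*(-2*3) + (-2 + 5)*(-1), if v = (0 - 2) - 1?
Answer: 15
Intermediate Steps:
v = -3 (v = -2 - 1 = -3)
v*(-2*3) + (-2 + 5)*(-1) = -(-6)*3 + (-2 + 5)*(-1) = -3*(-6) + 3*(-1) = 18 - 3 = 15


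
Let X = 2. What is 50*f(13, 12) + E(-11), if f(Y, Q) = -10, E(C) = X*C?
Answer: -522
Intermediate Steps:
E(C) = 2*C
50*f(13, 12) + E(-11) = 50*(-10) + 2*(-11) = -500 - 22 = -522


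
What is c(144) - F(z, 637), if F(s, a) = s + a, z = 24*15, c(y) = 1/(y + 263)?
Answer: -405778/407 ≈ -997.00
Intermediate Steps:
c(y) = 1/(263 + y)
z = 360
F(s, a) = a + s
c(144) - F(z, 637) = 1/(263 + 144) - (637 + 360) = 1/407 - 1*997 = 1/407 - 997 = -405778/407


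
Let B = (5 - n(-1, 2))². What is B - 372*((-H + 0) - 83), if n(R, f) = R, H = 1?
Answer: 31284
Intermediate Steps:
B = 36 (B = (5 - 1*(-1))² = (5 + 1)² = 6² = 36)
B - 372*((-H + 0) - 83) = 36 - 372*((-1*1 + 0) - 83) = 36 - 372*((-1 + 0) - 83) = 36 - 372*(-1 - 83) = 36 - 372*(-84) = 36 + 31248 = 31284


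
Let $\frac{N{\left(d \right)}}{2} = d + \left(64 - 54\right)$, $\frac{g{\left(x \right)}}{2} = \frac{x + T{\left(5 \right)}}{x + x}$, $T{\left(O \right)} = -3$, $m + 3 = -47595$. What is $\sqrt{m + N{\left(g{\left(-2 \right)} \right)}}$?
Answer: $i \sqrt{47573} \approx 218.11 i$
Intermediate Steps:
$m = -47598$ ($m = -3 - 47595 = -47598$)
$g{\left(x \right)} = \frac{-3 + x}{x}$ ($g{\left(x \right)} = 2 \frac{x - 3}{x + x} = 2 \frac{-3 + x}{2 x} = \frac{-3 + x}{x}$)
$N{\left(d \right)} = 20 + 2 d$ ($N{\left(d \right)} = 2 \left(d + \left(64 - 54\right)\right) = 2 \left(d + 10\right) = 2 \left(10 + d\right) = 20 + 2 d$)
$\sqrt{m + N{\left(g{\left(-2 \right)} \right)}} = \sqrt{-47598 + \left(20 + 2 \frac{-3 - 2}{-2}\right)} = \sqrt{-47598 + \left(20 + 2 \left(\left(- \frac{1}{2}\right) \left(-5\right)\right)\right)} = \sqrt{-47598 + \left(20 + 2 \cdot \frac{5}{2}\right)} = \sqrt{-47598 + \left(20 + 5\right)} = \sqrt{-47598 + 25} = \sqrt{-47573} = i \sqrt{47573}$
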